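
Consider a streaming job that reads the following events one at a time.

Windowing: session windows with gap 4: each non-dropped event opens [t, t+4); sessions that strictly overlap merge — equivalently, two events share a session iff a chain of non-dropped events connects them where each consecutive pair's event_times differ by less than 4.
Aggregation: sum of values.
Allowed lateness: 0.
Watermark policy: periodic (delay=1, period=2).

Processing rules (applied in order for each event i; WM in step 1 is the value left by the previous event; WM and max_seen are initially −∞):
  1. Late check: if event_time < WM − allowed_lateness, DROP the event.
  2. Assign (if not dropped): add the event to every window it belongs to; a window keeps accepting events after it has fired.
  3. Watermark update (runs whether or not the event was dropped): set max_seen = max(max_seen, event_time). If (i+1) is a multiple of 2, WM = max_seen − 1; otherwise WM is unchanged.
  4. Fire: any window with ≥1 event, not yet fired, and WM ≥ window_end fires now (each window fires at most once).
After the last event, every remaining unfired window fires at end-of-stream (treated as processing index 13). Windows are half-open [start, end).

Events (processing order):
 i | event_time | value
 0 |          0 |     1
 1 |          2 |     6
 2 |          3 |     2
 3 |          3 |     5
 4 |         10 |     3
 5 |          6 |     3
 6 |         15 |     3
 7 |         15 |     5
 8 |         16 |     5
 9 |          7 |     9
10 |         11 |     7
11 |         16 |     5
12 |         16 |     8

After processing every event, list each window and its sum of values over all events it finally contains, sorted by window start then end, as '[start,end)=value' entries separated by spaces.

[0,10)=17 [10,14)=3 [15,20)=26

i=0 t=0 v=1: → [0,4); WM=−∞
i=1 t=2 v=6: → [0,6); WM=1
i=2 t=3 v=2: → [0,7); WM=1
i=3 t=3 v=5: → [0,7); WM=2
i=4 t=10 v=3: → [10,14); WM=2
i=5 t=6 v=3: → [0,10); WM=9
i=6 t=15 v=3: → [15,19); WM=9
i=7 t=15 v=5: → [15,19); WM=14
i=8 t=16 v=5: → [15,20); WM=14
i=9 t=7 v=9: DROP (t<14-0); WM=15
i=10 t=11 v=7: DROP (t<15-0); WM=15
i=11 t=16 v=5: → [15,20); WM=15
i=12 t=16 v=8: → [15,20); WM=15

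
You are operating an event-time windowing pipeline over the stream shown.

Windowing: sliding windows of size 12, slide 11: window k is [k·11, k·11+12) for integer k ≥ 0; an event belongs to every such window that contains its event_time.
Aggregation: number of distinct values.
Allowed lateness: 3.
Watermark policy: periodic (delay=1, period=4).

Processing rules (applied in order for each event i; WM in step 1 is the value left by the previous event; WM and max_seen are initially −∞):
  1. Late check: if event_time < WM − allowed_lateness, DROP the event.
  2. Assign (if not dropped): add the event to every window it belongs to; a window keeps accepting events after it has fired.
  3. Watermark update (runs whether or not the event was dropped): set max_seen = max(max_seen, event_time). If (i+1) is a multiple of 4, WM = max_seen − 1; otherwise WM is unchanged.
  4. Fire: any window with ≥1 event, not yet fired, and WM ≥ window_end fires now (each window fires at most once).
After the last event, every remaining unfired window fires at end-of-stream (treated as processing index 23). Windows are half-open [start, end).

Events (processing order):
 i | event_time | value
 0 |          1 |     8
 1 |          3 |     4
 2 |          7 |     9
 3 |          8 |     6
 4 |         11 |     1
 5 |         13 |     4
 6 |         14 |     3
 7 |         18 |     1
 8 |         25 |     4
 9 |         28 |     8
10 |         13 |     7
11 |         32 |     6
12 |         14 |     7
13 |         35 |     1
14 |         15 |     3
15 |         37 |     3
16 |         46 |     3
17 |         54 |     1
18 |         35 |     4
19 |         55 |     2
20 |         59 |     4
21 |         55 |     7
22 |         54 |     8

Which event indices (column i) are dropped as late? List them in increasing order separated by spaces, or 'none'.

i=0 t=1 v=8: → [0,12); WM=−∞
i=1 t=3 v=4: → [0,12); WM=−∞
i=2 t=7 v=9: → [0,12); WM=−∞
i=3 t=8 v=6: → [0,12); WM=7
i=4 t=11 v=1: → [11,23),[0,12); WM=7
i=5 t=13 v=4: → [11,23); WM=7
i=6 t=14 v=3: → [11,23); WM=7
i=7 t=18 v=1: → [11,23); WM=17; [0,12) fires=5
i=8 t=25 v=4: → [22,34); WM=17
i=9 t=28 v=8: → [22,34); WM=17
i=10 t=13 v=7: DROP (t<17-3); WM=17
i=11 t=32 v=6: → [22,34); WM=31; [11,23) fires=3
i=12 t=14 v=7: DROP (t<31-3); WM=31
i=13 t=35 v=1: → [33,45); WM=31
i=14 t=15 v=3: DROP (t<31-3); WM=31
i=15 t=37 v=3: → [33,45); WM=36; [22,34) fires=3
i=16 t=46 v=3: → [44,56); WM=36
i=17 t=54 v=1: → [44,56); WM=36
i=18 t=35 v=4: → [33,45); WM=36
i=19 t=55 v=2: → [55,67),[44,56); WM=54; [33,45) fires=3
i=20 t=59 v=4: → [55,67); WM=54
i=21 t=55 v=7: → [55,67),[44,56); WM=54
i=22 t=54 v=8: → [44,56); WM=54

10 12 14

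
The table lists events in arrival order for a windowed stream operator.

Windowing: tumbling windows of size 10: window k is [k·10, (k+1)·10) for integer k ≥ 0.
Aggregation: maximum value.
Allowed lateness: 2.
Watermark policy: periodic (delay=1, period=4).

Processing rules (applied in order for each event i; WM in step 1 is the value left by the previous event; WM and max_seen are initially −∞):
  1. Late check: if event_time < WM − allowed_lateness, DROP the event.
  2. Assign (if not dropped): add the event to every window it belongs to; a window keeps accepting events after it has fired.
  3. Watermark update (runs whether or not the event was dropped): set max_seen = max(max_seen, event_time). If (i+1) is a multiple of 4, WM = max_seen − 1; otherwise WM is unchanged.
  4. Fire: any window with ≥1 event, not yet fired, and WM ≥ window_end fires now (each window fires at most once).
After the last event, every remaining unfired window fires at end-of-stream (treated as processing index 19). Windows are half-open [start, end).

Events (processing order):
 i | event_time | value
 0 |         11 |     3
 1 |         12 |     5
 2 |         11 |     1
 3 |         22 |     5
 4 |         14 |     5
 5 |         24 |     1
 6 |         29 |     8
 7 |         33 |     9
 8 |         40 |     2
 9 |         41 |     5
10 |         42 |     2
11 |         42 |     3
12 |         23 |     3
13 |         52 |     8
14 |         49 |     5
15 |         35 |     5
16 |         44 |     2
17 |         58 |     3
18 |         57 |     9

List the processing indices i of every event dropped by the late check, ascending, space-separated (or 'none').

4 12 15 16

i=0 t=11 v=3: → [10,20); WM=−∞
i=1 t=12 v=5: → [10,20); WM=−∞
i=2 t=11 v=1: → [10,20); WM=−∞
i=3 t=22 v=5: → [20,30); WM=21; [10,20) fires=5
i=4 t=14 v=5: DROP (t<21-2); WM=21
i=5 t=24 v=1: → [20,30); WM=21
i=6 t=29 v=8: → [20,30); WM=21
i=7 t=33 v=9: → [30,40); WM=32; [20,30) fires=8
i=8 t=40 v=2: → [40,50); WM=32
i=9 t=41 v=5: → [40,50); WM=32
i=10 t=42 v=2: → [40,50); WM=32
i=11 t=42 v=3: → [40,50); WM=41; [30,40) fires=9
i=12 t=23 v=3: DROP (t<41-2); WM=41
i=13 t=52 v=8: → [50,60); WM=41
i=14 t=49 v=5: → [40,50); WM=41
i=15 t=35 v=5: DROP (t<41-2); WM=51; [40,50) fires=5
i=16 t=44 v=2: DROP (t<51-2); WM=51
i=17 t=58 v=3: → [50,60); WM=51
i=18 t=57 v=9: → [50,60); WM=51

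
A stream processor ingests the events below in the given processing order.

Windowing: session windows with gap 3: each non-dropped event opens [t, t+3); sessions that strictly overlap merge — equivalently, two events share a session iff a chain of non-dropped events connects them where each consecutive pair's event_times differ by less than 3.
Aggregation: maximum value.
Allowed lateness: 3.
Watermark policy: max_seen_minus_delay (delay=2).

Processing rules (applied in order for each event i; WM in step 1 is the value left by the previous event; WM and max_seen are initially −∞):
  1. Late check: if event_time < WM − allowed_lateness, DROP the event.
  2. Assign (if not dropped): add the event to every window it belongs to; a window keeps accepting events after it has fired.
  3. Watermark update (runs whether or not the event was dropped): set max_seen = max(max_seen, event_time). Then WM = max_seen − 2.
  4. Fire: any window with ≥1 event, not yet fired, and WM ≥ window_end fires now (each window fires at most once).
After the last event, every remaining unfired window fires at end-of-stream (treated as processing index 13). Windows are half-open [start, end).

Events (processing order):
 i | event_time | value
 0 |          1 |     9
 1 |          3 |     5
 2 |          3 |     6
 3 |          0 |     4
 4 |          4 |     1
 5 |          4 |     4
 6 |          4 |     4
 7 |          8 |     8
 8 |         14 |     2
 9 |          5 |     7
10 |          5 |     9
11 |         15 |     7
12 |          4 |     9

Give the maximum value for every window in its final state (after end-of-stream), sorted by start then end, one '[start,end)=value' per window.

i=0 t=1 v=9: → [1,4); WM=-1
i=1 t=3 v=5: → [1,6); WM=1
i=2 t=3 v=6: → [1,6); WM=1
i=3 t=0 v=4: → [0,6); WM=1
i=4 t=4 v=1: → [0,7); WM=2
i=5 t=4 v=4: → [0,7); WM=2
i=6 t=4 v=4: → [0,7); WM=2
i=7 t=8 v=8: → [8,11); WM=6
i=8 t=14 v=2: → [14,17); WM=12
i=9 t=5 v=7: DROP (t<12-3); WM=12
i=10 t=5 v=9: DROP (t<12-3); WM=12
i=11 t=15 v=7: → [14,18); WM=13
i=12 t=4 v=9: DROP (t<13-3); WM=13

[0,7)=9 [8,11)=8 [14,18)=7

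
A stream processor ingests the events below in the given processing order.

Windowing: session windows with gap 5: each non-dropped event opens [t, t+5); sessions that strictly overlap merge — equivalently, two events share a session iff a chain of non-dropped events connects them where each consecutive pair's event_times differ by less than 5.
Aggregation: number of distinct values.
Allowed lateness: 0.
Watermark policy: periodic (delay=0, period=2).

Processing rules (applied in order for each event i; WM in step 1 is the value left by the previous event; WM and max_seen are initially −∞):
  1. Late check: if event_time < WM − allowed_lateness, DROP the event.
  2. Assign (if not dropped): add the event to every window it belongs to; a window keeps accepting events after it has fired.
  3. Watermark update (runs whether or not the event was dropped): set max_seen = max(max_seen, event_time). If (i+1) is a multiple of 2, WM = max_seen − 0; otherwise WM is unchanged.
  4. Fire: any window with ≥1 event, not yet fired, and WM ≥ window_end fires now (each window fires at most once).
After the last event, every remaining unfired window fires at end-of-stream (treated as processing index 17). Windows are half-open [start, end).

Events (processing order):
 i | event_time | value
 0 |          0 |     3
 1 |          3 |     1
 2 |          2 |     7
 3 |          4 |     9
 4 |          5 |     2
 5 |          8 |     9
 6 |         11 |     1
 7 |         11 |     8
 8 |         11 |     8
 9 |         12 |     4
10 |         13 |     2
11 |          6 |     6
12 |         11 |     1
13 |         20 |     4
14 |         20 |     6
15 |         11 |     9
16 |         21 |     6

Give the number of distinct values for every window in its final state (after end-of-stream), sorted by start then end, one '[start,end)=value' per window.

i=0 t=0 v=3: → [0,5); WM=−∞
i=1 t=3 v=1: → [0,8); WM=3
i=2 t=2 v=7: DROP (t<3-0); WM=3
i=3 t=4 v=9: → [0,9); WM=4
i=4 t=5 v=2: → [0,10); WM=4
i=5 t=8 v=9: → [0,13); WM=8
i=6 t=11 v=1: → [0,16); WM=8
i=7 t=11 v=8: → [0,16); WM=11
i=8 t=11 v=8: → [0,16); WM=11
i=9 t=12 v=4: → [0,17); WM=12
i=10 t=13 v=2: → [0,18); WM=12
i=11 t=6 v=6: DROP (t<12-0); WM=13
i=12 t=11 v=1: DROP (t<13-0); WM=13
i=13 t=20 v=4: → [20,25); WM=20
i=14 t=20 v=6: → [20,25); WM=20
i=15 t=11 v=9: DROP (t<20-0); WM=20
i=16 t=21 v=6: → [20,26); WM=20

[0,18)=6 [20,26)=2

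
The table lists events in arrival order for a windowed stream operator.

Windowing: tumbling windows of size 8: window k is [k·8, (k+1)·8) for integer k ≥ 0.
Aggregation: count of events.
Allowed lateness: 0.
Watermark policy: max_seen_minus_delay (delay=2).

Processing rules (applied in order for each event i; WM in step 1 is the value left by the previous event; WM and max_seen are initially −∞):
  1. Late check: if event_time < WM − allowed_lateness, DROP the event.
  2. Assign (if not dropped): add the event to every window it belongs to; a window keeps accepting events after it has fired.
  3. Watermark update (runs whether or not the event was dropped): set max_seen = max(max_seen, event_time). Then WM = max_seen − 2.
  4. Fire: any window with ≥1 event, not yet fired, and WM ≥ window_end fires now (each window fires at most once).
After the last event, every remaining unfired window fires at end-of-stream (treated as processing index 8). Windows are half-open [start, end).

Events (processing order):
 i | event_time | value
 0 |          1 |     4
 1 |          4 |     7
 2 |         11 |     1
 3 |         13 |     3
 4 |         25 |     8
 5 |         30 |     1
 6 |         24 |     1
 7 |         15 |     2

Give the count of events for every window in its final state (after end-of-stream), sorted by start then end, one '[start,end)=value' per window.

i=0 t=1 v=4: → [0,8); WM=-1
i=1 t=4 v=7: → [0,8); WM=2
i=2 t=11 v=1: → [8,16); WM=9; [0,8) fires=2
i=3 t=13 v=3: → [8,16); WM=11
i=4 t=25 v=8: → [24,32); WM=23; [8,16) fires=2
i=5 t=30 v=1: → [24,32); WM=28
i=6 t=24 v=1: DROP (t<28-0); WM=28
i=7 t=15 v=2: DROP (t<28-0); WM=28

[0,8)=2 [8,16)=2 [24,32)=2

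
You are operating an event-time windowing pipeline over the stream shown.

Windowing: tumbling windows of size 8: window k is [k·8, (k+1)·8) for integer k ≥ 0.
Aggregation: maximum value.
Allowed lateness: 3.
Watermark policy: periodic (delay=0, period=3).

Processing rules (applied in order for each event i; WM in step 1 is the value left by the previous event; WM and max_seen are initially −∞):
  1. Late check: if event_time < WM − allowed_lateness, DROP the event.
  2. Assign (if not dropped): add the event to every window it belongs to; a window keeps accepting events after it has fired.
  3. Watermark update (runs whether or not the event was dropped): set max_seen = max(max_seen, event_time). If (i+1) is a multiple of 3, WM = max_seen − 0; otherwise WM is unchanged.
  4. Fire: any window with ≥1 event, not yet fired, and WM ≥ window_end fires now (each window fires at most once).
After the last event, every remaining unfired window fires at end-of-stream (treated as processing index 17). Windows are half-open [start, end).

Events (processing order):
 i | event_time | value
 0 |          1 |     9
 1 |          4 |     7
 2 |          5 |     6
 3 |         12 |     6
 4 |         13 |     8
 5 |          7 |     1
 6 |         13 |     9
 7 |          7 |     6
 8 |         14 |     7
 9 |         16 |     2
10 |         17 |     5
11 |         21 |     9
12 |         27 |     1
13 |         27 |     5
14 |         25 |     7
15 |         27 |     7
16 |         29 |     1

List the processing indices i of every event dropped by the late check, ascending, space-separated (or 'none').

i=0 t=1 v=9: → [0,8); WM=−∞
i=1 t=4 v=7: → [0,8); WM=−∞
i=2 t=5 v=6: → [0,8); WM=5
i=3 t=12 v=6: → [8,16); WM=5
i=4 t=13 v=8: → [8,16); WM=5
i=5 t=7 v=1: → [0,8); WM=13; [0,8) fires=9
i=6 t=13 v=9: → [8,16); WM=13
i=7 t=7 v=6: DROP (t<13-3); WM=13
i=8 t=14 v=7: → [8,16); WM=14
i=9 t=16 v=2: → [16,24); WM=14
i=10 t=17 v=5: → [16,24); WM=14
i=11 t=21 v=9: → [16,24); WM=21; [8,16) fires=9
i=12 t=27 v=1: → [24,32); WM=21
i=13 t=27 v=5: → [24,32); WM=21
i=14 t=25 v=7: → [24,32); WM=27; [16,24) fires=9
i=15 t=27 v=7: → [24,32); WM=27
i=16 t=29 v=1: → [24,32); WM=27

7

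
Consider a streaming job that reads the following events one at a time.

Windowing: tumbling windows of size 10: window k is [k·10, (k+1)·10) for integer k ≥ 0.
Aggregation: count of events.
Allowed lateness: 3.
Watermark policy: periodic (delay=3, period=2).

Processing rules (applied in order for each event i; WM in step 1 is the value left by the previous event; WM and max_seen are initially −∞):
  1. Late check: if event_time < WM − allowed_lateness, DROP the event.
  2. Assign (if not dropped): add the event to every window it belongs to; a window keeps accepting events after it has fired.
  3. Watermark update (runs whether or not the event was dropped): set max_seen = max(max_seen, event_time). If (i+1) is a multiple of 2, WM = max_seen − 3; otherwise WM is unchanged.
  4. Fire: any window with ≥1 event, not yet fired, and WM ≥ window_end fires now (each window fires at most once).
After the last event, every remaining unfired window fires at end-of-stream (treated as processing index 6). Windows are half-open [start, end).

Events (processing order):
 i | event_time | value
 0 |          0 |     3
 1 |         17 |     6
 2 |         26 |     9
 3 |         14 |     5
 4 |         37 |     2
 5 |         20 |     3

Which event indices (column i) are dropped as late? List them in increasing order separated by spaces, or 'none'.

none

i=0 t=0 v=3: → [0,10); WM=−∞
i=1 t=17 v=6: → [10,20); WM=14; [0,10) fires=1
i=2 t=26 v=9: → [20,30); WM=14
i=3 t=14 v=5: → [10,20); WM=23; [10,20) fires=2
i=4 t=37 v=2: → [30,40); WM=23
i=5 t=20 v=3: → [20,30); WM=34; [20,30) fires=2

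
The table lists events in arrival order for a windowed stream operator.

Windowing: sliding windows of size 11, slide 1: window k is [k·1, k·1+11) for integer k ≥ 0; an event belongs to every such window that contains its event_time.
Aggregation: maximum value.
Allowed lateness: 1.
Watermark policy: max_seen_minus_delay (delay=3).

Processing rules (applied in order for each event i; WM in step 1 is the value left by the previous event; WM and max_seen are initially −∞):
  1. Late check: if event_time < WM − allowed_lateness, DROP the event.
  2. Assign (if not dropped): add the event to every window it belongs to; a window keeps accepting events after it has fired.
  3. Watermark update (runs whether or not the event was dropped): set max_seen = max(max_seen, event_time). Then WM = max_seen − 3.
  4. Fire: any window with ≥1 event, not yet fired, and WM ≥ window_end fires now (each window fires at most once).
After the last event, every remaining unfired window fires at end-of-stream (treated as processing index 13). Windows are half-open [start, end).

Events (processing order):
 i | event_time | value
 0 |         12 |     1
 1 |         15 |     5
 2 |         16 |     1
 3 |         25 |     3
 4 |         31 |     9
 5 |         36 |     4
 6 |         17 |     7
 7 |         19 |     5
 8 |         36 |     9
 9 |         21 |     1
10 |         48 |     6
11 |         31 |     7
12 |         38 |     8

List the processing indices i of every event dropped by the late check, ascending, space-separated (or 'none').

i=0 t=12 v=1: → [12,23),[11,22),[10,21),[9,20),[8,19),[7,18),[6,17),[5,16),[4,15),[3,14),[2,13); WM=9
i=1 t=15 v=5: → [15,26),[14,25),[13,24),[12,23),[11,22),[10,21),[9,20),[8,19),[7,18),[6,17),[5,16); WM=12
i=2 t=16 v=1: → [16,27),[15,26),[14,25),[13,24),[12,23),[11,22),[10,21),[9,20),[8,19),[7,18),[6,17); WM=13; [2,13) fires=1
i=3 t=25 v=3: → [25,36),[24,35),[23,34),[22,33),[21,32),[20,31),[19,30),[18,29),[17,28),[16,27),[15,26); WM=22; [3,14) fires=1 [4,15) fires=1 [5,16) fires=5 [6,17) fires=5 [7,18) fires=5 [8,19) fires=5 [9,20) fires=5 [10,21) fires=5 [11,22) fires=5
i=4 t=31 v=9: → [31,42),[30,41),[29,40),[28,39),[27,38),[26,37),[25,36),[24,35),[23,34),[22,33),[21,32); WM=28; [12,23) fires=5 [13,24) fires=5 [14,25) fires=5 [15,26) fires=5 [16,27) fires=3 [17,28) fires=3
i=5 t=36 v=4: → [36,47),[35,46),[34,45),[33,44),[32,43),[31,42),[30,41),[29,40),[28,39),[27,38),[26,37); WM=33; [18,29) fires=3 [19,30) fires=3 [20,31) fires=3 [21,32) fires=9 [22,33) fires=9
i=6 t=17 v=7: DROP (t<33-1); WM=33
i=7 t=19 v=5: DROP (t<33-1); WM=33
i=8 t=36 v=9: → [36,47),[35,46),[34,45),[33,44),[32,43),[31,42),[30,41),[29,40),[28,39),[27,38),[26,37); WM=33
i=9 t=21 v=1: DROP (t<33-1); WM=33
i=10 t=48 v=6: → [48,59),[47,58),[46,57),[45,56),[44,55),[43,54),[42,53),[41,52),[40,51),[39,50),[38,49); WM=45; [23,34) fires=9 [24,35) fires=9 [25,36) fires=9 [26,37) fires=9 [27,38) fires=9 [28,39) fires=9 [29,40) fires=9 [30,41) fires=9 [31,42) fires=9 [32,43) fires=9 [33,44) fires=9 [34,45) fires=9
i=11 t=31 v=7: DROP (t<45-1); WM=45
i=12 t=38 v=8: DROP (t<45-1); WM=45

6 7 9 11 12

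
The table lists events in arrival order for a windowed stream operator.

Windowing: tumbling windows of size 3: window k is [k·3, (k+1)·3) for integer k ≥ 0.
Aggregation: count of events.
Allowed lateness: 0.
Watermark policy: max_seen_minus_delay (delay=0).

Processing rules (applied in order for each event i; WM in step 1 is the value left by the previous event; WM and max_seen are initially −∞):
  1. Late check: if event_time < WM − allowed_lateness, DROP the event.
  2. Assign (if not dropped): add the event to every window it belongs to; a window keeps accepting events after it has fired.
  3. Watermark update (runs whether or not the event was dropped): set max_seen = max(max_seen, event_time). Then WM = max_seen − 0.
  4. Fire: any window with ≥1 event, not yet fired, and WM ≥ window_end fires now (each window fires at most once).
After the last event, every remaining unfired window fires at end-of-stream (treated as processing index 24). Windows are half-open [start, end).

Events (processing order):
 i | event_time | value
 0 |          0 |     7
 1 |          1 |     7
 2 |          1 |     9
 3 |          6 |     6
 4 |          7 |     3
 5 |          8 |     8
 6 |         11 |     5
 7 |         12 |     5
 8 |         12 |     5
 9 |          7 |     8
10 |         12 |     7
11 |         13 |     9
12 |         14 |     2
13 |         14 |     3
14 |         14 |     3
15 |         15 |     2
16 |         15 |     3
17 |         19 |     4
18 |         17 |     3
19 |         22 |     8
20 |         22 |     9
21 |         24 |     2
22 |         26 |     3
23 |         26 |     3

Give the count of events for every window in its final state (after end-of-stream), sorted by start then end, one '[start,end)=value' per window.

[0,3)=3 [6,9)=3 [9,12)=1 [12,15)=7 [15,18)=2 [18,21)=1 [21,24)=2 [24,27)=3

i=0 t=0 v=7: → [0,3); WM=0
i=1 t=1 v=7: → [0,3); WM=1
i=2 t=1 v=9: → [0,3); WM=1
i=3 t=6 v=6: → [6,9); WM=6; [0,3) fires=3
i=4 t=7 v=3: → [6,9); WM=7
i=5 t=8 v=8: → [6,9); WM=8
i=6 t=11 v=5: → [9,12); WM=11; [6,9) fires=3
i=7 t=12 v=5: → [12,15); WM=12; [9,12) fires=1
i=8 t=12 v=5: → [12,15); WM=12
i=9 t=7 v=8: DROP (t<12-0); WM=12
i=10 t=12 v=7: → [12,15); WM=12
i=11 t=13 v=9: → [12,15); WM=13
i=12 t=14 v=2: → [12,15); WM=14
i=13 t=14 v=3: → [12,15); WM=14
i=14 t=14 v=3: → [12,15); WM=14
i=15 t=15 v=2: → [15,18); WM=15; [12,15) fires=7
i=16 t=15 v=3: → [15,18); WM=15
i=17 t=19 v=4: → [18,21); WM=19; [15,18) fires=2
i=18 t=17 v=3: DROP (t<19-0); WM=19
i=19 t=22 v=8: → [21,24); WM=22; [18,21) fires=1
i=20 t=22 v=9: → [21,24); WM=22
i=21 t=24 v=2: → [24,27); WM=24; [21,24) fires=2
i=22 t=26 v=3: → [24,27); WM=26
i=23 t=26 v=3: → [24,27); WM=26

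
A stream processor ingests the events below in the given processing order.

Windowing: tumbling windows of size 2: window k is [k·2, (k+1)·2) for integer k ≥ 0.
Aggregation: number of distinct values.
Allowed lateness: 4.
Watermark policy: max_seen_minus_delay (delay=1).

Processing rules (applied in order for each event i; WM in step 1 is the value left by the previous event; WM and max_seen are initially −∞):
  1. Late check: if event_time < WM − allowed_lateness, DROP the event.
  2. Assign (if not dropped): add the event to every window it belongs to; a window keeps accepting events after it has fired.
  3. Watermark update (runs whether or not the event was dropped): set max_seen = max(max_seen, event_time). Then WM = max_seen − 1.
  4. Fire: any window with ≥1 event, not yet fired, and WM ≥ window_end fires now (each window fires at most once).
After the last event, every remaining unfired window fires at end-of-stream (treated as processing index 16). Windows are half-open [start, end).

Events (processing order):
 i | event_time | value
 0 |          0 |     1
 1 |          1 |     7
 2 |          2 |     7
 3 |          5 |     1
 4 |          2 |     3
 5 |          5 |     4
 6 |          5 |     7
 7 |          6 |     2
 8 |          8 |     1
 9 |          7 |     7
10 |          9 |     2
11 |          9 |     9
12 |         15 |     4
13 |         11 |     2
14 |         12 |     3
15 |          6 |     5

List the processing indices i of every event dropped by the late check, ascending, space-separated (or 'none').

15

i=0 t=0 v=1: → [0,2); WM=-1
i=1 t=1 v=7: → [0,2); WM=0
i=2 t=2 v=7: → [2,4); WM=1
i=3 t=5 v=1: → [4,6); WM=4; [0,2) fires=2 [2,4) fires=1
i=4 t=2 v=3: → [2,4); WM=4
i=5 t=5 v=4: → [4,6); WM=4
i=6 t=5 v=7: → [4,6); WM=4
i=7 t=6 v=2: → [6,8); WM=5
i=8 t=8 v=1: → [8,10); WM=7; [4,6) fires=3
i=9 t=7 v=7: → [6,8); WM=7
i=10 t=9 v=2: → [8,10); WM=8; [6,8) fires=2
i=11 t=9 v=9: → [8,10); WM=8
i=12 t=15 v=4: → [14,16); WM=14; [8,10) fires=3
i=13 t=11 v=2: → [10,12); WM=14; [10,12) fires=1
i=14 t=12 v=3: → [12,14); WM=14; [12,14) fires=1
i=15 t=6 v=5: DROP (t<14-4); WM=14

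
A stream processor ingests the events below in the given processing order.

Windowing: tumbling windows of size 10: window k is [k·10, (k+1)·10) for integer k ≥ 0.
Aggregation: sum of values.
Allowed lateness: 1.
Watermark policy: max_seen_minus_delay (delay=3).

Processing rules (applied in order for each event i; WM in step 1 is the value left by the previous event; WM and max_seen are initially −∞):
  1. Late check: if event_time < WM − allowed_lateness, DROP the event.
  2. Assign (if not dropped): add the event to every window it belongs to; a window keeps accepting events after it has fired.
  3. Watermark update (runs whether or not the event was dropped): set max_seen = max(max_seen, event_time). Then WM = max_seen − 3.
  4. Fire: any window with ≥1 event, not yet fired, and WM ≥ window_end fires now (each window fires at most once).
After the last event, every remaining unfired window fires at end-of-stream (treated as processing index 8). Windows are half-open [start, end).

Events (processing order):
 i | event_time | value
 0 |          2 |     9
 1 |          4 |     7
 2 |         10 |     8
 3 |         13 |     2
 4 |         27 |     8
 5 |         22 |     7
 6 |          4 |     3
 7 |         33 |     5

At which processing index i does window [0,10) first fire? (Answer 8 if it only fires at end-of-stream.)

3

i=0 t=2 v=9: → [0,10); WM=-1
i=1 t=4 v=7: → [0,10); WM=1
i=2 t=10 v=8: → [10,20); WM=7
i=3 t=13 v=2: → [10,20); WM=10; [0,10) fires=16
i=4 t=27 v=8: → [20,30); WM=24; [10,20) fires=10
i=5 t=22 v=7: DROP (t<24-1); WM=24
i=6 t=4 v=3: DROP (t<24-1); WM=24
i=7 t=33 v=5: → [30,40); WM=30; [20,30) fires=8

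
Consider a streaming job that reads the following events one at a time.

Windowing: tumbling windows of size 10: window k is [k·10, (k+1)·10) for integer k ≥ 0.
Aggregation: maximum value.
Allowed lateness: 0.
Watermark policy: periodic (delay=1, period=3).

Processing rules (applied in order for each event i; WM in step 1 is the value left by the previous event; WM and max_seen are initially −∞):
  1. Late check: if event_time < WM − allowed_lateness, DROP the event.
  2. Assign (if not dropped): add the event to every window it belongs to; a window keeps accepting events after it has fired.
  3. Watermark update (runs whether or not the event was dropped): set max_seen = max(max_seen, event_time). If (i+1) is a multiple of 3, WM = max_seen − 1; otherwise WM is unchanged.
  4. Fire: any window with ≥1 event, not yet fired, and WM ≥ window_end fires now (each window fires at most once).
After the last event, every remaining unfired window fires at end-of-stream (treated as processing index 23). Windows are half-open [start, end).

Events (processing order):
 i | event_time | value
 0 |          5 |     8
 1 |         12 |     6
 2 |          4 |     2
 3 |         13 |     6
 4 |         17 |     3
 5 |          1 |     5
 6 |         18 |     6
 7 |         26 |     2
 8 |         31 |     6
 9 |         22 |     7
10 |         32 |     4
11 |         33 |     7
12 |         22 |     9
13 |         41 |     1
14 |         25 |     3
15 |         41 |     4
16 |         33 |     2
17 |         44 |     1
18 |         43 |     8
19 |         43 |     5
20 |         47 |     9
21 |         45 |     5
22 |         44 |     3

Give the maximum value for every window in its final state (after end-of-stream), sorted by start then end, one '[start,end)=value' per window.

i=0 t=5 v=8: → [0,10); WM=−∞
i=1 t=12 v=6: → [10,20); WM=−∞
i=2 t=4 v=2: → [0,10); WM=11; [0,10) fires=8
i=3 t=13 v=6: → [10,20); WM=11
i=4 t=17 v=3: → [10,20); WM=11
i=5 t=1 v=5: DROP (t<11-0); WM=16
i=6 t=18 v=6: → [10,20); WM=16
i=7 t=26 v=2: → [20,30); WM=16
i=8 t=31 v=6: → [30,40); WM=30; [10,20) fires=6 [20,30) fires=2
i=9 t=22 v=7: DROP (t<30-0); WM=30
i=10 t=32 v=4: → [30,40); WM=30
i=11 t=33 v=7: → [30,40); WM=32
i=12 t=22 v=9: DROP (t<32-0); WM=32
i=13 t=41 v=1: → [40,50); WM=32
i=14 t=25 v=3: DROP (t<32-0); WM=40; [30,40) fires=7
i=15 t=41 v=4: → [40,50); WM=40
i=16 t=33 v=2: DROP (t<40-0); WM=40
i=17 t=44 v=1: → [40,50); WM=43
i=18 t=43 v=8: → [40,50); WM=43
i=19 t=43 v=5: → [40,50); WM=43
i=20 t=47 v=9: → [40,50); WM=46
i=21 t=45 v=5: DROP (t<46-0); WM=46
i=22 t=44 v=3: DROP (t<46-0); WM=46

[0,10)=8 [10,20)=6 [20,30)=2 [30,40)=7 [40,50)=9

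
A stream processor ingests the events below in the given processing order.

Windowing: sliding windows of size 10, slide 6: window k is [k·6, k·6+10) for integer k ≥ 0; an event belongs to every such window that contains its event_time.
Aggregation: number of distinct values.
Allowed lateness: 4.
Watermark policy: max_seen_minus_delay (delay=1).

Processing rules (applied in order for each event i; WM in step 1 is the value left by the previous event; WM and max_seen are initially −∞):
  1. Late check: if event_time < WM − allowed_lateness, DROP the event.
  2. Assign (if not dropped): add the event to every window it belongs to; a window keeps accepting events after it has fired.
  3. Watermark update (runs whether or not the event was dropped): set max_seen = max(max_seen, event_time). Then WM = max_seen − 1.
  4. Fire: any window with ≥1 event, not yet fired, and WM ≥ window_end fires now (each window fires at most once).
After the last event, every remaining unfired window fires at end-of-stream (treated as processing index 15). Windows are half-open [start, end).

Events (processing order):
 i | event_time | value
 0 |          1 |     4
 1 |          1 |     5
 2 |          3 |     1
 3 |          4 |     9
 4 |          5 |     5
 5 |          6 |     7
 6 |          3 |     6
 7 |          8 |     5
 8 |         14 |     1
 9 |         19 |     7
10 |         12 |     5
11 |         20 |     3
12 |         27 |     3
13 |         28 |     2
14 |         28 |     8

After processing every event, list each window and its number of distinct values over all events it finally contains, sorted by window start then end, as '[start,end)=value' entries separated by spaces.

i=0 t=1 v=4: → [0,10); WM=0
i=1 t=1 v=5: → [0,10); WM=0
i=2 t=3 v=1: → [0,10); WM=2
i=3 t=4 v=9: → [0,10); WM=3
i=4 t=5 v=5: → [0,10); WM=4
i=5 t=6 v=7: → [6,16),[0,10); WM=5
i=6 t=3 v=6: → [0,10); WM=5
i=7 t=8 v=5: → [6,16),[0,10); WM=7
i=8 t=14 v=1: → [12,22),[6,16); WM=13; [0,10) fires=6
i=9 t=19 v=7: → [18,28),[12,22); WM=18; [6,16) fires=3
i=10 t=12 v=5: DROP (t<18-4); WM=18
i=11 t=20 v=3: → [18,28),[12,22); WM=19
i=12 t=27 v=3: → [24,34),[18,28); WM=26; [12,22) fires=3
i=13 t=28 v=2: → [24,34); WM=27
i=14 t=28 v=8: → [24,34); WM=27

[0,10)=6 [6,16)=3 [12,22)=3 [18,28)=2 [24,34)=3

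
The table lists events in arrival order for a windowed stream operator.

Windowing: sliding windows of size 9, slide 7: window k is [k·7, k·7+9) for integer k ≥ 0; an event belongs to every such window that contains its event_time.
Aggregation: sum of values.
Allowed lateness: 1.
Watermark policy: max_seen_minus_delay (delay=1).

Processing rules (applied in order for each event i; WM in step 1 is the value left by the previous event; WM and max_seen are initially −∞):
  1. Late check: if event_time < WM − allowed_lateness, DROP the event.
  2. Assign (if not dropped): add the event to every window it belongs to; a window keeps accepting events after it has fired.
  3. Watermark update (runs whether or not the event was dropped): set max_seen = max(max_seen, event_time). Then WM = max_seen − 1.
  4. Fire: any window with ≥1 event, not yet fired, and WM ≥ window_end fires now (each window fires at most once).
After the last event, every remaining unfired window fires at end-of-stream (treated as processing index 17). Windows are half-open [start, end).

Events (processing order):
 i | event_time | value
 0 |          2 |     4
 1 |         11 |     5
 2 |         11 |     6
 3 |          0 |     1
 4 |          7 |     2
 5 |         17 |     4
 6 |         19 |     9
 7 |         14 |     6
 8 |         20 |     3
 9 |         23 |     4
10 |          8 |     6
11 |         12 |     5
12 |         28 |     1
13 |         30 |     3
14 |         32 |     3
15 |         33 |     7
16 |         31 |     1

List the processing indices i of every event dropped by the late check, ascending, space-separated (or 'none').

3 4 7 10 11

i=0 t=2 v=4: → [0,9); WM=1
i=1 t=11 v=5: → [7,16); WM=10; [0,9) fires=4
i=2 t=11 v=6: → [7,16); WM=10
i=3 t=0 v=1: DROP (t<10-1); WM=10
i=4 t=7 v=2: DROP (t<10-1); WM=10
i=5 t=17 v=4: → [14,23); WM=16; [7,16) fires=11
i=6 t=19 v=9: → [14,23); WM=18
i=7 t=14 v=6: DROP (t<18-1); WM=18
i=8 t=20 v=3: → [14,23); WM=19
i=9 t=23 v=4: → [21,30); WM=22
i=10 t=8 v=6: DROP (t<22-1); WM=22
i=11 t=12 v=5: DROP (t<22-1); WM=22
i=12 t=28 v=1: → [28,37),[21,30); WM=27; [14,23) fires=16
i=13 t=30 v=3: → [28,37); WM=29
i=14 t=32 v=3: → [28,37); WM=31; [21,30) fires=5
i=15 t=33 v=7: → [28,37); WM=32
i=16 t=31 v=1: → [28,37); WM=32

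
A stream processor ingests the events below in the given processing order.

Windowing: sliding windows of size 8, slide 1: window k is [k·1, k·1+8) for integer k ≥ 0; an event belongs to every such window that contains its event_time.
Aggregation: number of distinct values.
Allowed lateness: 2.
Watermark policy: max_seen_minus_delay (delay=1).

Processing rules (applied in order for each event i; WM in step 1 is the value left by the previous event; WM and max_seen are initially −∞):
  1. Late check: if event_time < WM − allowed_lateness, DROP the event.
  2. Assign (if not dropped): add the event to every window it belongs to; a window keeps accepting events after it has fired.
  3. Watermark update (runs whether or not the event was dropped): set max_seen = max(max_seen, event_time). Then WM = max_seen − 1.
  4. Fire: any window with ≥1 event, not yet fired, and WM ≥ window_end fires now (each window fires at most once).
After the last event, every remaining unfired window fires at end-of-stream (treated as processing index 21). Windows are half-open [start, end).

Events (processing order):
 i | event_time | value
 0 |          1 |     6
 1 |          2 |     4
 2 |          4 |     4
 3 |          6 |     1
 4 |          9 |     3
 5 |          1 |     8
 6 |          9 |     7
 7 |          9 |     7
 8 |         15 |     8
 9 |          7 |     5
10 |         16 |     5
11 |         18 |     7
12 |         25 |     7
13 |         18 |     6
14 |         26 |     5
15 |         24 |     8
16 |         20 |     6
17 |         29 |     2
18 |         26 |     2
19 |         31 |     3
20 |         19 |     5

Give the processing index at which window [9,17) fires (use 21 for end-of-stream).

i=0 t=1 v=6: → [1,9),[0,8); WM=0
i=1 t=2 v=4: → [2,10),[1,9),[0,8); WM=1
i=2 t=4 v=4: → [4,12),[3,11),[2,10),[1,9),[0,8); WM=3
i=3 t=6 v=1: → [6,14),[5,13),[4,12),[3,11),[2,10),[1,9),[0,8); WM=5
i=4 t=9 v=3: → [9,17),[8,16),[7,15),[6,14),[5,13),[4,12),[3,11),[2,10); WM=8; [0,8) fires=3
i=5 t=1 v=8: DROP (t<8-2); WM=8
i=6 t=9 v=7: → [9,17),[8,16),[7,15),[6,14),[5,13),[4,12),[3,11),[2,10); WM=8
i=7 t=9 v=7: → [9,17),[8,16),[7,15),[6,14),[5,13),[4,12),[3,11),[2,10); WM=8
i=8 t=15 v=8: → [15,23),[14,22),[13,21),[12,20),[11,19),[10,18),[9,17),[8,16); WM=14; [1,9) fires=3 [2,10) fires=4 [3,11) fires=4 [4,12) fires=4 [5,13) fires=3 [6,14) fires=3
i=9 t=7 v=5: DROP (t<14-2); WM=14
i=10 t=16 v=5: → [16,24),[15,23),[14,22),[13,21),[12,20),[11,19),[10,18),[9,17); WM=15; [7,15) fires=2
i=11 t=18 v=7: → [18,26),[17,25),[16,24),[15,23),[14,22),[13,21),[12,20),[11,19); WM=17; [8,16) fires=3 [9,17) fires=4
i=12 t=25 v=7: → [25,33),[24,32),[23,31),[22,30),[21,29),[20,28),[19,27),[18,26); WM=24; [10,18) fires=2 [11,19) fires=3 [12,20) fires=3 [13,21) fires=3 [14,22) fires=3 [15,23) fires=3 [16,24) fires=2
i=13 t=18 v=6: DROP (t<24-2); WM=24
i=14 t=26 v=5: → [26,34),[25,33),[24,32),[23,31),[22,30),[21,29),[20,28),[19,27); WM=25; [17,25) fires=1
i=15 t=24 v=8: → [24,32),[23,31),[22,30),[21,29),[20,28),[19,27),[18,26),[17,25); WM=25
i=16 t=20 v=6: DROP (t<25-2); WM=25
i=17 t=29 v=2: → [29,37),[28,36),[27,35),[26,34),[25,33),[24,32),[23,31),[22,30); WM=28; [18,26) fires=2 [19,27) fires=3 [20,28) fires=3
i=18 t=26 v=2: → [26,34),[25,33),[24,32),[23,31),[22,30),[21,29),[20,28),[19,27); WM=28
i=19 t=31 v=3: → [31,39),[30,38),[29,37),[28,36),[27,35),[26,34),[25,33),[24,32); WM=30; [21,29) fires=4 [22,30) fires=4
i=20 t=19 v=5: DROP (t<30-2); WM=30

11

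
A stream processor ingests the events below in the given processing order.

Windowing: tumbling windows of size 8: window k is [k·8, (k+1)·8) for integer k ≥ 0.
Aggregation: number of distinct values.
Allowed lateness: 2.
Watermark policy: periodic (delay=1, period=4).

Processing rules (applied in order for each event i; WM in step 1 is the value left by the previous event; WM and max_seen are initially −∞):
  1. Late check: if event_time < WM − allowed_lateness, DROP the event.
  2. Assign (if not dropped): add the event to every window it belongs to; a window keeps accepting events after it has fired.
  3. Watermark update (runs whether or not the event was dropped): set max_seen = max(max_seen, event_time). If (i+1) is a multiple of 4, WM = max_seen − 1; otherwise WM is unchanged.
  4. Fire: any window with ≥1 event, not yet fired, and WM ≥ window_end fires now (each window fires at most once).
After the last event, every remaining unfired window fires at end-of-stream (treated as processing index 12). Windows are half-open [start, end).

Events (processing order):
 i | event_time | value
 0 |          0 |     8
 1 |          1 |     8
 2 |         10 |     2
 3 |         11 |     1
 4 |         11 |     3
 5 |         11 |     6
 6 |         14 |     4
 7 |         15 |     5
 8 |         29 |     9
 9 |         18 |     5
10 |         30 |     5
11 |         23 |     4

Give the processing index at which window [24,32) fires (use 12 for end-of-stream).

i=0 t=0 v=8: → [0,8); WM=−∞
i=1 t=1 v=8: → [0,8); WM=−∞
i=2 t=10 v=2: → [8,16); WM=−∞
i=3 t=11 v=1: → [8,16); WM=10; [0,8) fires=1
i=4 t=11 v=3: → [8,16); WM=10
i=5 t=11 v=6: → [8,16); WM=10
i=6 t=14 v=4: → [8,16); WM=10
i=7 t=15 v=5: → [8,16); WM=14
i=8 t=29 v=9: → [24,32); WM=14
i=9 t=18 v=5: → [16,24); WM=14
i=10 t=30 v=5: → [24,32); WM=14
i=11 t=23 v=4: → [16,24); WM=29; [8,16) fires=6 [16,24) fires=2

12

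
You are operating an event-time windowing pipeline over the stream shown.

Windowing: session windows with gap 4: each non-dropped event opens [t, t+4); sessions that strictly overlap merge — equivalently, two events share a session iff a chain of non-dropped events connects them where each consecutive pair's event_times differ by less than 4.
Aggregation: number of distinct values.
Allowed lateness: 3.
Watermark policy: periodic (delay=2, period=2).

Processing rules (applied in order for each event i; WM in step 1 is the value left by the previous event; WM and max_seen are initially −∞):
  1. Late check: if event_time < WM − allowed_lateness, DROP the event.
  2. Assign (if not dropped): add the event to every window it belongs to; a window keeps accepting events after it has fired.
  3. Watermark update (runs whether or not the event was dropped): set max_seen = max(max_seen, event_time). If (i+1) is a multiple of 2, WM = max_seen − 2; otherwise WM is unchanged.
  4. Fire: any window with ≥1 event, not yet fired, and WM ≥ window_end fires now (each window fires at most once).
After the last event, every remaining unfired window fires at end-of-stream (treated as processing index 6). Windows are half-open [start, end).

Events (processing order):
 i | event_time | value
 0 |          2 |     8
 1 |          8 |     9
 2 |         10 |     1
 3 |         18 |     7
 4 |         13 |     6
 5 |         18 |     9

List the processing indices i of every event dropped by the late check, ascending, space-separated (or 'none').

i=0 t=2 v=8: → [2,6); WM=−∞
i=1 t=8 v=9: → [8,12); WM=6
i=2 t=10 v=1: → [8,14); WM=6
i=3 t=18 v=7: → [18,22); WM=16
i=4 t=13 v=6: → [8,17); WM=16
i=5 t=18 v=9: → [18,22); WM=16

none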